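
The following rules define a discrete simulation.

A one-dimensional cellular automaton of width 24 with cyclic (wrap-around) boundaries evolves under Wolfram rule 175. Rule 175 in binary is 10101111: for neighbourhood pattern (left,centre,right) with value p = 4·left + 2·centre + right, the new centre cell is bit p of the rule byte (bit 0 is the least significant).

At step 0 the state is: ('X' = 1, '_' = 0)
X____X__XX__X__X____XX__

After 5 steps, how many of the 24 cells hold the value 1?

16

0) X____X__XX__X__X____XX__
1) X_XXXX_XX__XX_XX_XXXX__X
2) _XXXX_XX__XX_XX_XXXX__XX
3) XXXX_XX__XX_XX_XXXX__XX_
4) XXX_XX__XX_XX_XXXX__XX_X
5) XX_XX__XX_XX_XXXX__XX_XX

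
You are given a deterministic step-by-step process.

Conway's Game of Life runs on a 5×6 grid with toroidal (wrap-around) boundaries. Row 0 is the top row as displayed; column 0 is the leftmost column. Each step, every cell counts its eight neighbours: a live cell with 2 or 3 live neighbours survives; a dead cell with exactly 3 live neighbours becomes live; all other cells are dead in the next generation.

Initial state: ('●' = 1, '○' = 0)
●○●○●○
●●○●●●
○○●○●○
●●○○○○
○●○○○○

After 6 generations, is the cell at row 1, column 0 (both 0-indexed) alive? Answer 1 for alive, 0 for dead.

0

step 0: ●○●○●○
●●○●●●
○○●○●○
●●○○○○
○●○○○○
step 1: ○○●○●○
●○○○○○
○○●○●○
●●●○○○
○○●○○●
step 2: ○●○●○●
○●○○○●
●○●●○●
●○●○○●
●○●○○●
step 3: ○●○○○●
○●○●○●
○○●●○○
○○●○○○
○○●●○○
step 4: ○●○●○○
○●○●○○
○●○●●○
○●○○○○
○●●●○○
step 5: ●●○●●○
●●○●○○
●●○●●○
●●○○●○
●●○●○○
step 6: ○○○●●○
○○○○○○
○○○●●○
○○○○●○
○○○●○○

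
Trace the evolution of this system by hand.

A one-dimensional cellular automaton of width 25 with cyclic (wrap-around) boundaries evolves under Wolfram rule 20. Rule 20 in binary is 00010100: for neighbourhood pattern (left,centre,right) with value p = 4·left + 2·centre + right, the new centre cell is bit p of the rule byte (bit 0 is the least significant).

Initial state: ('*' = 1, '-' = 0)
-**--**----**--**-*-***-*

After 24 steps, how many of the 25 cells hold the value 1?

gen 0: -**--**----**--**-*-***-*
gen 1: ---*---*-----*----*-----*
gen 2: *--**--**----**---**----*
gen 3: -*---*---*-----*----*----
gen 4: -**--**--**----**---**---
gen 5: ---*---*---*-----*----*--
gen 6: ---**--**--**----**---**-
gen 7: -----*---*---*-----*----*
gen 8: *----**--**--**----**---*
gen 9: -*-----*---*---*-----*---
gen 10: -**----**--**--**----**--
gen 11: ---*-----*---*---*-----*-
gen 12: ---**----**--**--**----**
gen 13: *----*-----*---*---*-----
gen 14: **---**----**--**--**----
gen 15: --*----*-----*---*---*---
gen 16: --**---**----**--**--**--
gen 17: ----*----*-----*---*---*-
gen 18: ----**---**----**--**--**
gen 19: *-----*----*-----*---*---
gen 20: **----**---**----**--**--
gen 21: --*-----*----*-----*---*-
gen 22: --**----**---**----**--**
gen 23: *---*-----*----*-----*---
gen 24: **--**----**---**----**--

10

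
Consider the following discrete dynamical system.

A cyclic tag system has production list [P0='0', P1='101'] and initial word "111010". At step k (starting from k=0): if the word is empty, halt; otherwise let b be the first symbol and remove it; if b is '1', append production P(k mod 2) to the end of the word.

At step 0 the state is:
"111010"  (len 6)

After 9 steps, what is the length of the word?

6

step 0: "111010"  (len 6)
step 1: "110100"  (len 6)
step 2: "10100101"  (len 8)
step 3: "01001010"  (len 8)
step 4: "1001010"  (len 7)
step 5: "0010100"  (len 7)
step 6: "010100"  (len 6)
step 7: "10100"  (len 5)
step 8: "0100101"  (len 7)
step 9: "100101"  (len 6)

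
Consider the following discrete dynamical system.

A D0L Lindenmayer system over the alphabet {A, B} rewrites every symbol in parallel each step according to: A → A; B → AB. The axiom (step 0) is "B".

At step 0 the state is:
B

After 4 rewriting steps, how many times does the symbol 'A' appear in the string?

4

gen 0: B
gen 1: AB
gen 2: AAB
gen 3: AAAB
gen 4: AAAAB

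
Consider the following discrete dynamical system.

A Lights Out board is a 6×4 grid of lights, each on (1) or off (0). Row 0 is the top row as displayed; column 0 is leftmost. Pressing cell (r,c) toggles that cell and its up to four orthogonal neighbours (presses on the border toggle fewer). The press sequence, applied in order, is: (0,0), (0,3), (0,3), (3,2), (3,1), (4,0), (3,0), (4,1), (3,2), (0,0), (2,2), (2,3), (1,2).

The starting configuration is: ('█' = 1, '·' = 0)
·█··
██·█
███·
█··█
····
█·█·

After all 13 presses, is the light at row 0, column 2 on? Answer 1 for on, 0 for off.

t=0: ·█··
██·█
███·
█··█
····
█·█·
t=1: █···
·█·█
███·
█··█
····
█·█·
t=2: █·██
·█··
███·
█··█
····
█·█·
t=3: █···
·█·█
███·
█··█
····
█·█·
t=4: █···
·█·█
██··
███·
··█·
█·█·
t=5: █···
·█·█
█···
····
·██·
█·█·
t=6: █···
·█·█
█···
█···
█·█·
··█·
t=7: █···
·█·█
····
·█··
··█·
··█·
t=8: █···
·█·█
····
····
██··
·██·
t=9: █···
·█·█
··█·
·███
███·
·██·
t=10: ·█··
██·█
··█·
·███
███·
·██·
t=11: ·█··
████
·█·█
·█·█
███·
·██·
t=12: ·█··
███·
·██·
·█··
███·
·██·
t=13: ·██·
█··█
·█··
·█··
███·
·██·

1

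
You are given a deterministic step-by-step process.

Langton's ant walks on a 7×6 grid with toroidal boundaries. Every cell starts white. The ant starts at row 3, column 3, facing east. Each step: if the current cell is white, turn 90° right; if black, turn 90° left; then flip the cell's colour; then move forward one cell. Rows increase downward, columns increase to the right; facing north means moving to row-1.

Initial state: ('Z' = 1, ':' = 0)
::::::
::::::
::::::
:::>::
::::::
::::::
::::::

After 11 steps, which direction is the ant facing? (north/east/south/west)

t=0: ::::::
::::::
::::::
:::>::
::::::
::::::
::::::
t=1: ::::::
::::::
::::::
:::Z::
:::v::
::::::
::::::
t=2: ::::::
::::::
::::::
:::Z::
::<Z::
::::::
::::::
t=3: ::::::
::::::
::::::
::^Z::
::ZZ::
::::::
::::::
t=4: ::::::
::::::
::::::
::Z>::
::ZZ::
::::::
::::::
t=5: ::::::
::::::
:::^::
::Z:::
::ZZ::
::::::
::::::
t=6: ::::::
::::::
:::Z>:
::Z:::
::ZZ::
::::::
::::::
t=7: ::::::
::::::
:::ZZ:
::Z:v:
::ZZ::
::::::
::::::
t=8: ::::::
::::::
:::ZZ:
::Z<Z:
::ZZ::
::::::
::::::
t=9: ::::::
::::::
:::^Z:
::ZZZ:
::ZZ::
::::::
::::::
t=10: ::::::
::::::
::<:Z:
::ZZZ:
::ZZ::
::::::
::::::
t=11: ::::::
::^:::
::Z:Z:
::ZZZ:
::ZZ::
::::::
::::::

north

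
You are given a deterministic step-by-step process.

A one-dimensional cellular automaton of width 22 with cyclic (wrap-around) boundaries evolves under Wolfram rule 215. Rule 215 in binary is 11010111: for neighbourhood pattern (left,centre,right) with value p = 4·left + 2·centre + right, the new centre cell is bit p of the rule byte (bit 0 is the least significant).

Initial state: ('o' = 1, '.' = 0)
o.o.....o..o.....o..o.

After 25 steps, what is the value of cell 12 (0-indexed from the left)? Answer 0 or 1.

1

step 0: o.o.....o..o.....o..o.
step 1: o.ooooooooooooooooooo.
step 2: o..oooooooooooooooooo.
step 3: ooo.ooooooooooooooooo.
step 4: .oo..oooooooooooooooo.
step 5: o.ooo.oooooooooooooooo
step 6: o..oo..ooooooooooooooo
step 7: ooo.ooo.oooooooooooooo
step 8: ooo..oo..ooooooooooooo
step 9: ooooo.ooo.oooooooooooo
step 10: ooooo..oo..ooooooooooo
step 11: ooooooo.ooo.oooooooooo
step 12: ooooooo..oo..ooooooooo
step 13: ooooooooo.ooo.oooooooo
step 14: ooooooooo..oo..ooooooo
step 15: ooooooooooo.ooo.oooooo
step 16: ooooooooooo..oo..ooooo
step 17: ooooooooooooo.ooo.oooo
step 18: ooooooooooooo..oo..ooo
step 19: ooooooooooooooo.ooo.oo
step 20: ooooooooooooooo..oo..o
step 21: ooooooooooooooooo.ooo.
step 22: .oooooooooooooooo..oo.
step 23: o.ooooooooooooooooo.oo
step 24: o..oooooooooooooooo..o
step 25: ooo.ooooooooooooooooo.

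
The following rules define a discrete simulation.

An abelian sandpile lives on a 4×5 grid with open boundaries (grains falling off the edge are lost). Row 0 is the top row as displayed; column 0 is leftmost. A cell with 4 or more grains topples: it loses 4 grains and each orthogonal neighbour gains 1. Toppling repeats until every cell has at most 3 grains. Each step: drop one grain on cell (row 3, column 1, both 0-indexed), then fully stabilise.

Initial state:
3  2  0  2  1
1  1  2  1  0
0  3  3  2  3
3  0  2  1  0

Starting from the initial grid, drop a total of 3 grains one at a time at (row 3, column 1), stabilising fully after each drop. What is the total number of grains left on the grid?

0) 3  2  0  2  1
1  1  2  1  0
0  3  3  2  3
3  0  2  1  0
1) 3  2  0  2  1
1  1  2  1  0
0  3  3  2  3
3  1  2  1  0
2) 3  2  0  2  1
1  1  2  1  0
0  3  3  2  3
3  2  2  1  0
3) 3  2  0  2  1
1  1  2  1  0
0  3  3  2  3
3  3  2  1  0

33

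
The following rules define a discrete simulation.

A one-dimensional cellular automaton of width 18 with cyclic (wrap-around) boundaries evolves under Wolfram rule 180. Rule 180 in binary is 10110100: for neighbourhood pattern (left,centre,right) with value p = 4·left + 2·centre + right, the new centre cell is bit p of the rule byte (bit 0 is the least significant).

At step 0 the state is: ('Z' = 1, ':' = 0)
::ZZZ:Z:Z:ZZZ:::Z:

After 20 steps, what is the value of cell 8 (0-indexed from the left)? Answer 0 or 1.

t=0: ::ZZZ:Z:Z:ZZZ:::Z:
t=1: :::Z:ZZZZZ:Z:Z::ZZ
t=2: Z::ZZ:ZZZ:ZZZZZ:::
t=3: ZZ:::Z:Z:Z:ZZZ:Z::
t=4: ::Z::ZZZZZZ:Z:ZZZ:
t=5: ::ZZ::ZZZZ:ZZZ:Z:Z
t=6: Z:::Z::ZZ:Z:Z:ZZZZ
t=7: :Z::ZZ:::ZZZZZ:ZZZ
t=8: ZZZ:::Z:::ZZZ:Z:Z:
t=9: :Z:Z::ZZ:::Z:ZZZZZ
t=10: ZZZZZ:::Z::ZZ:ZZZ:
t=11: :ZZZ:Z::ZZ:::Z:Z:Z
t=12: Z:Z:ZZZ:::Z::ZZZZZ
t=13: :ZZZ:Z:Z::ZZ::ZZZZ
t=14: Z:Z:ZZZZZ:::Z::ZZ:
t=15: ZZZZ:ZZZ:Z::ZZ:::Z
t=16: ZZZ:Z:Z:ZZZ:::Z:::
t=17: :Z:ZZZZZ:Z:Z::ZZ::
t=18: :ZZ:ZZZ:ZZZZZ:::Z:
t=19: :::Z:Z:Z:ZZZ:Z::ZZ
t=20: Z::ZZZZZZ:Z:ZZZ:::

1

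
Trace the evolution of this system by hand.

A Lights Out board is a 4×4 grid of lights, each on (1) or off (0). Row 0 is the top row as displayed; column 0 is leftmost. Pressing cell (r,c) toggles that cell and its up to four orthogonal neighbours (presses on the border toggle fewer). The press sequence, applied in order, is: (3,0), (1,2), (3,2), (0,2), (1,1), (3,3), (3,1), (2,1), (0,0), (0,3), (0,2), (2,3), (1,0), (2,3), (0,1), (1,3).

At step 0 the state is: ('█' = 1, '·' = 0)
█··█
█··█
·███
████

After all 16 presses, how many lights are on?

gen 0: █··█
█··█
·███
████
gen 1: █··█
█··█
████
··██
gen 2: █·██
███·
██·█
··██
gen 3: █·██
███·
████
·█··
gen 4: ██··
██··
████
·█··
gen 5: █···
··█·
█·██
·█··
gen 6: █···
··█·
█·█·
·███
gen 7: █···
··█·
███·
█··█
gen 8: █···
·██·
····
██·█
gen 9: ·█··
███·
····
██·█
gen 10: ·███
████
····
██·█
gen 11: ····
██·█
····
██·█
gen 12: ····
██··
··██
██··
gen 13: █···
····
█·██
██··
gen 14: █···
···█
█···
██·█
gen 15: ·██·
·█·█
█···
██·█
gen 16: ·███
·██·
█··█
██·█

10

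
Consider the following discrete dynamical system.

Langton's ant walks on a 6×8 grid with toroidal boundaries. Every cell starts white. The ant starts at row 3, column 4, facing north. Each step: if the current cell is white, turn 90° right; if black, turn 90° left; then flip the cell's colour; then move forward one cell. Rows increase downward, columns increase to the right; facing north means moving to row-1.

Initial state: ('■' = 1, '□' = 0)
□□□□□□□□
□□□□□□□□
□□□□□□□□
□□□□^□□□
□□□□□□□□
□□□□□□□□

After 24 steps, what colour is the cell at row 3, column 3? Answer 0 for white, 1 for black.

gen 0: □□□□□□□□
□□□□□□□□
□□□□□□□□
□□□□^□□□
□□□□□□□□
□□□□□□□□
gen 1: □□□□□□□□
□□□□□□□□
□□□□□□□□
□□□□■>□□
□□□□□□□□
□□□□□□□□
gen 2: □□□□□□□□
□□□□□□□□
□□□□□□□□
□□□□■■□□
□□□□□v□□
□□□□□□□□
gen 3: □□□□□□□□
□□□□□□□□
□□□□□□□□
□□□□■■□□
□□□□<■□□
□□□□□□□□
gen 4: □□□□□□□□
□□□□□□□□
□□□□□□□□
□□□□^■□□
□□□□■■□□
□□□□□□□□
gen 5: □□□□□□□□
□□□□□□□□
□□□□□□□□
□□□<□■□□
□□□□■■□□
□□□□□□□□
gen 6: □□□□□□□□
□□□□□□□□
□□□^□□□□
□□□■□■□□
□□□□■■□□
□□□□□□□□
gen 7: □□□□□□□□
□□□□□□□□
□□□■>□□□
□□□■□■□□
□□□□■■□□
□□□□□□□□
gen 8: □□□□□□□□
□□□□□□□□
□□□■■□□□
□□□■v■□□
□□□□■■□□
□□□□□□□□
gen 9: □□□□□□□□
□□□□□□□□
□□□■■□□□
□□□<■■□□
□□□□■■□□
□□□□□□□□
gen 10: □□□□□□□□
□□□□□□□□
□□□■■□□□
□□□□■■□□
□□□v■■□□
□□□□□□□□
gen 11: □□□□□□□□
□□□□□□□□
□□□■■□□□
□□□□■■□□
□□<■■■□□
□□□□□□□□
gen 12: □□□□□□□□
□□□□□□□□
□□□■■□□□
□□^□■■□□
□□■■■■□□
□□□□□□□□
gen 13: □□□□□□□□
□□□□□□□□
□□□■■□□□
□□■>■■□□
□□■■■■□□
□□□□□□□□
gen 14: □□□□□□□□
□□□□□□□□
□□□■■□□□
□□■■■■□□
□□■v■■□□
□□□□□□□□
gen 15: □□□□□□□□
□□□□□□□□
□□□■■□□□
□□■■■■□□
□□■□>■□□
□□□□□□□□
gen 16: □□□□□□□□
□□□□□□□□
□□□■■□□□
□□■■^■□□
□□■□□■□□
□□□□□□□□
gen 17: □□□□□□□□
□□□□□□□□
□□□■■□□□
□□■<□■□□
□□■□□■□□
□□□□□□□□
gen 18: □□□□□□□□
□□□□□□□□
□□□■■□□□
□□■□□■□□
□□■v□■□□
□□□□□□□□
gen 19: □□□□□□□□
□□□□□□□□
□□□■■□□□
□□■□□■□□
□□<■□■□□
□□□□□□□□
gen 20: □□□□□□□□
□□□□□□□□
□□□■■□□□
□□■□□■□□
□□□■□■□□
□□v□□□□□
gen 21: □□□□□□□□
□□□□□□□□
□□□■■□□□
□□■□□■□□
□□□■□■□□
□<■□□□□□
gen 22: □□□□□□□□
□□□□□□□□
□□□■■□□□
□□■□□■□□
□^□■□■□□
□■■□□□□□
gen 23: □□□□□□□□
□□□□□□□□
□□□■■□□□
□□■□□■□□
□■>■□■□□
□■■□□□□□
gen 24: □□□□□□□□
□□□□□□□□
□□□■■□□□
□□■□□■□□
□■■■□■□□
□■v□□□□□

0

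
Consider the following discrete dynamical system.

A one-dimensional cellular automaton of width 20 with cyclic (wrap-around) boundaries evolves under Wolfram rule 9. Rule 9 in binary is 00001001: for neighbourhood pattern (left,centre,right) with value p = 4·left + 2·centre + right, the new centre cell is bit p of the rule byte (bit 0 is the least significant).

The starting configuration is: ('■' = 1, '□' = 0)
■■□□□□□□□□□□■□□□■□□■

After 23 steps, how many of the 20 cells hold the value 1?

step 0: ■■□□□□□□□□□□■□□□■□□■
step 1: □□□■■■■■■■■□□□■□□□□■
step 2: □■□■□□□□□□□□■□□□■■□□
step 3: □□□□□■■■■■■□□□■□■□□■
step 4: □■■■□■□□□□□□■□□□□□□□
step 5: □■□□□□□■■■■□□□■■■■■■
step 6: □□□■■■□■□□□□■□■□□□□□
step 7: ■■□■□□□□□■■□□□□□■■■■
step 8: □□□□□■■■□■□□■■■□■□□□
step 9: ■■■■□■□□□□□□■□□□□□■■
step 10: □□□□□□□■■■■□□□■■■□■□
step 11: ■■■■■■□■□□□□■□■□□□□□
step 12: ■□□□□□□□□■■□□□□□■■■□
step 13: □□■■■■■■□■□□■■■□■□□□
step 14: ■□■□□□□□□□□□■□□□□□■■
step 15: □□□□■■■■■■■□□□■■■□■□
step 16: ■■■□■□□□□□□□■□■□□□□□
step 17: ■□□□□□■■■■■□□□□□■■■□
step 18: □□■■■□■□□□□□■■■□■□□□
step 19: ■□■□□□□□■■■□■□□□□□■■
step 20: □□□□■■■□■□□□□□■■■□■□
step 21: ■■■□■□□□□□■■■□■□□□□□
step 22: ■□□□□□■■■□■□□□□□■■■□
step 23: □□■■■□■□□□□□■■■□■□□□

8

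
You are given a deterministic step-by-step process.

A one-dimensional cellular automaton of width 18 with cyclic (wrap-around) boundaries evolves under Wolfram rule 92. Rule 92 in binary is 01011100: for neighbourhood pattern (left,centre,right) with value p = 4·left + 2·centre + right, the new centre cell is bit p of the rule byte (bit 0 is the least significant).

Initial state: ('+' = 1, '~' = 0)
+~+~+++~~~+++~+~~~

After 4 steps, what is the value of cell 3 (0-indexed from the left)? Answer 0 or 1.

0

0) +~+~+++~~~+++~+~~~
1) +~+~+~++~~+~+~++~~
2) +~+~+~+++~+~+~+++~
3) +~+~+~+~+~+~+~+~+~
4) +~+~+~+~+~+~+~+~+~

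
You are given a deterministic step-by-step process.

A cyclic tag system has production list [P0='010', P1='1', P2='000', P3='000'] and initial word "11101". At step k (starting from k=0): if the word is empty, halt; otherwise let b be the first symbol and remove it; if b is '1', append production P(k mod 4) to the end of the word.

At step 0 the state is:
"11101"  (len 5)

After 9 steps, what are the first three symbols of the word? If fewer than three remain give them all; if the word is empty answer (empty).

000

0) "11101"  (len 5)
1) "1101010"  (len 7)
2) "1010101"  (len 7)
3) "010101000"  (len 9)
4) "10101000"  (len 8)
5) "0101000010"  (len 10)
6) "101000010"  (len 9)
7) "01000010000"  (len 11)
8) "1000010000"  (len 10)
9) "000010000010"  (len 12)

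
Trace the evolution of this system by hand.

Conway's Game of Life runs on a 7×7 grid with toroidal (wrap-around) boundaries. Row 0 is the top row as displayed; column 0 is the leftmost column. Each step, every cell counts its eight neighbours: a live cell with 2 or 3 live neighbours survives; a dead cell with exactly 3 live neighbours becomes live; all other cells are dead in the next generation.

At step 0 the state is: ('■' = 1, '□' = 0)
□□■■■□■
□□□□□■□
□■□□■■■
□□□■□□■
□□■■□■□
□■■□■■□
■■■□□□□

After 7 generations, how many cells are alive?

step 0: □□■■■□■
□□□□□■□
□■□□■■■
□□□■□□■
□□■■□■□
□■■□■■□
■■■□□□□
step 1: ■□■■■■■
■□■□□□□
■□□□■□■
■□□■□□■
□■□□□■■
■□□□■■■
■□□□□□■
step 2: □□■■■■□
□□■□□□□
□□□■□■□
□■□□■□□
□■□□□□□
□■□□■□□
□□□□□□□
step 3: □□■■■□□
□□■□□■□
□□■■■□□
□□■□■□□
■■■□□□□
□□□□□□□
□□■□□■□
step 4: □■■□■■□
□■□□□■□
□■■□■■□
□□□□■□□
□■■■□□□
□□■□□□□
□□■□■□□
step 5: □■■□■■□
■□□□□□■
□■■■■■□
□□□□■■□
□■■■□□□
□□□□□□□
□□■□■■□
step 6: ■■■□■□□
■□□□□□■
■■■■□□□
□□□□□■□
□□■■■□□
□■□□■□□
□■■□■■□
step 7: □□■□■□□
□□□□□□■
■■■□□□□
□□□□□□□
□□■■■■□
□■□□□□□
□□□□■■□

13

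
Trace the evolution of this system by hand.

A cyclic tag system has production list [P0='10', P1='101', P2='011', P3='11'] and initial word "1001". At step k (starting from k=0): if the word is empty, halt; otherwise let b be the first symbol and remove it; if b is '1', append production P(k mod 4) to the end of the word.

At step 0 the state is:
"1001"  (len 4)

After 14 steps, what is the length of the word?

10

t=0: "1001"  (len 4)
t=1: "00110"  (len 5)
t=2: "0110"  (len 4)
t=3: "110"  (len 3)
t=4: "1011"  (len 4)
t=5: "01110"  (len 5)
t=6: "1110"  (len 4)
t=7: "110011"  (len 6)
t=8: "1001111"  (len 7)
t=9: "00111110"  (len 8)
t=10: "0111110"  (len 7)
t=11: "111110"  (len 6)
t=12: "1111011"  (len 7)
t=13: "11101110"  (len 8)
t=14: "1101110101"  (len 10)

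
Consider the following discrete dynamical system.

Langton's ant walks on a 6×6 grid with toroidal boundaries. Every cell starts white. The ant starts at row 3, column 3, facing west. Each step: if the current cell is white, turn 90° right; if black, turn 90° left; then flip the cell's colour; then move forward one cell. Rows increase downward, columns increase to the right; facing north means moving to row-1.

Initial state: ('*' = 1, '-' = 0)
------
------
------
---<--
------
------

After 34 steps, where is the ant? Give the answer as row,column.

gen 0: ------
------
------
---<--
------
------
gen 1: ------
------
---^--
---*--
------
------
gen 2: ------
------
---*>-
---*--
------
------
gen 3: ------
------
---**-
---*v-
------
------
gen 4: ------
------
---**-
---<*-
------
------
gen 5: ------
------
---**-
----*-
---v--
------
gen 6: ------
------
---**-
----*-
--<*--
------
gen 7: ------
------
---**-
--^-*-
--**--
------
gen 8: ------
------
---**-
--*>*-
--**--
------
gen 9: ------
------
---**-
--***-
--*v--
------
gen 10: ------
------
---**-
--***-
--*->-
------
gen 11: ------
------
---**-
--***-
--*-*-
----v-
gen 12: ------
------
---**-
--***-
--*-*-
---<*-
gen 13: ------
------
---**-
--***-
--*^*-
---**-
gen 14: ------
------
---**-
--***-
--**>-
---**-
gen 15: ------
------
---**-
--**^-
--**--
---**-
gen 16: ------
------
---**-
--*<--
--**--
---**-
gen 17: ------
------
---**-
--*---
--*v--
---**-
gen 18: ------
------
---**-
--*---
--*->-
---**-
gen 19: ------
------
---**-
--*---
--*-*-
---*v-
gen 20: ------
------
---**-
--*---
--*-*-
---*->
gen 21: -----v
------
---**-
--*---
--*-*-
---*-*
gen 22: ----<*
------
---**-
--*---
--*-*-
---*-*
gen 23: ----**
------
---**-
--*---
--*-*-
---*^*
gen 24: ----**
------
---**-
--*---
--*-*-
---**>
gen 25: ----**
------
---**-
--*---
--*-*^
---**-
gen 26: ----**
------
---**-
--*---
>-*-**
---**-
gen 27: ----**
------
---**-
--*---
*-*-**
v--**-
gen 28: ----**
------
---**-
--*---
*-*-**
*--**<
gen 29: ----**
------
---**-
--*---
*-*-*^
*--***
gen 30: ----**
------
---**-
--*---
*-*-<-
*--***
gen 31: ----**
------
---**-
--*---
*-*---
*--*v*
gen 32: ----**
------
---**-
--*---
*-*---
*--*->
gen 33: ----**
------
---**-
--*---
*-*--^
*--*--
gen 34: ----**
------
---**-
--*---
>-*--*
*--*--

4,0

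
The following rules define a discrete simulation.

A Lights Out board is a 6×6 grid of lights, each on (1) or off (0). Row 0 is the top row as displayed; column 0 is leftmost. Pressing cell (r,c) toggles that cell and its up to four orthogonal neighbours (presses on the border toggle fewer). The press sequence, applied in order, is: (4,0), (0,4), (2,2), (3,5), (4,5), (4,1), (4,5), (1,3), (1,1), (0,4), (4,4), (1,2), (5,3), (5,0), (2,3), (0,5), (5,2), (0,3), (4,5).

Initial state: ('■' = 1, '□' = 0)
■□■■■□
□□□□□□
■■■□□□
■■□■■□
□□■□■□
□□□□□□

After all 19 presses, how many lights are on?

[0] ■□■■■□
□□□□□□
■■■□□□
■■□■■□
□□■□■□
□□□□□□
[1] ■□■■■□
□□□□□□
■■■□□□
□■□■■□
■■■□■□
■□□□□□
[2] ■□■□□■
□□□□■□
■■■□□□
□■□■■□
■■■□■□
■□□□□□
[3] ■□■□□■
□□■□■□
■□□■□□
□■■■■□
■■■□■□
■□□□□□
[4] ■□■□□■
□□■□■□
■□□■□■
□■■■□■
■■■□■■
■□□□□□
[5] ■□■□□■
□□■□■□
■□□■□■
□■■■□□
■■■□□□
■□□□□■
[6] ■□■□□■
□□■□■□
■□□■□■
□□■■□□
□□□□□□
■■□□□■
[7] ■□■□□■
□□■□■□
■□□■□■
□□■■□■
□□□□■■
■■□□□□
[8] ■□■■□■
□□□■□□
■□□□□■
□□■■□■
□□□□■■
■■□□□□
[9] ■■■■□■
■■■■□□
■■□□□■
□□■■□■
□□□□■■
■■□□□□
[10] ■■■□■□
■■■■■□
■■□□□■
□□■■□■
□□□□■■
■■□□□□
[11] ■■■□■□
■■■■■□
■■□□□■
□□■■■■
□□□■□□
■■□□■□
[12] ■■□□■□
■□□□■□
■■■□□■
□□■■■■
□□□■□□
■■□□■□
[13] ■■□□■□
■□□□■□
■■■□□■
□□■■■■
□□□□□□
■■■■□□
[14] ■■□□■□
■□□□■□
■■■□□■
□□■■■■
■□□□□□
□□■■□□
[15] ■■□□■□
■□□■■□
■■□■■■
□□■□■■
■□□□□□
□□■■□□
[16] ■■□□□■
■□□■■■
■■□■■■
□□■□■■
■□□□□□
□□■■□□
[17] ■■□□□■
■□□■■■
■■□■■■
□□■□■■
■□■□□□
□■□□□□
[18] ■■■■■■
■□□□■■
■■□■■■
□□■□■■
■□■□□□
□■□□□□
[19] ■■■■■■
■□□□■■
■■□■■■
□□■□■□
■□■□■■
□■□□□■

22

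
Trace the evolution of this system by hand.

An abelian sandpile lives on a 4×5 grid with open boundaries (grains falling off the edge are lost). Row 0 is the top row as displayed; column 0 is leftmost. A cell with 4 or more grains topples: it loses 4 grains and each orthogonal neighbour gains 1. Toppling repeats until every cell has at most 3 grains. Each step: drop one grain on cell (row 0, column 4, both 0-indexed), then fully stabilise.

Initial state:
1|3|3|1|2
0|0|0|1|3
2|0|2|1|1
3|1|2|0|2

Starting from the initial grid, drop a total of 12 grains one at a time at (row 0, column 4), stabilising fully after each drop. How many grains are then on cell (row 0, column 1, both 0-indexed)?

0

t=0: 1|3|3|1|2
0|0|0|1|3
2|0|2|1|1
3|1|2|0|2
t=1: 1|3|3|1|3
0|0|0|1|3
2|0|2|1|1
3|1|2|0|2
t=2: 1|3|3|2|1
0|0|0|2|0
2|0|2|1|2
3|1|2|0|2
t=3: 1|3|3|2|2
0|0|0|2|0
2|0|2|1|2
3|1|2|0|2
t=4: 1|3|3|2|3
0|0|0|2|0
2|0|2|1|2
3|1|2|0|2
t=5: 1|3|3|3|0
0|0|0|2|1
2|0|2|1|2
3|1|2|0|2
t=6: 1|3|3|3|1
0|0|0|2|1
2|0|2|1|2
3|1|2|0|2
t=7: 1|3|3|3|2
0|0|0|2|1
2|0|2|1|2
3|1|2|0|2
t=8: 1|3|3|3|3
0|0|0|2|1
2|0|2|1|2
3|1|2|0|2
t=9: 2|0|1|1|1
0|1|1|3|2
2|0|2|1|2
3|1|2|0|2
t=10: 2|0|1|1|2
0|1|1|3|2
2|0|2|1|2
3|1|2|0|2
t=11: 2|0|1|1|3
0|1|1|3|2
2|0|2|1|2
3|1|2|0|2
t=12: 2|0|1|2|0
0|1|1|3|3
2|0|2|1|2
3|1|2|0|2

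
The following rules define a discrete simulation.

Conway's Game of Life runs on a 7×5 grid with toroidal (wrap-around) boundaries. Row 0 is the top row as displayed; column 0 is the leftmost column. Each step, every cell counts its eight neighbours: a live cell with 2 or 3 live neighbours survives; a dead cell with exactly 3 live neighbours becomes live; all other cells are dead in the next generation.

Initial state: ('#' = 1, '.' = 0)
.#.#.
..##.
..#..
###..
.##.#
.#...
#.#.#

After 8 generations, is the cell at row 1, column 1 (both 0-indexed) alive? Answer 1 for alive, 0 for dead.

[0] .#.#.
..##.
..#..
###..
.##.#
.#...
#.#.#
[1] ##...
.#.#.
.....
#....
...#.
....#
#.###
[2] .....
###..
.....
.....
....#
#.#..
..##.
[3] ...#.
.#...
.#...
.....
.....
.##.#
.###.
[4] .#.#.
..#..
.....
.....
.....
##...
##..#
[5] .#.##
..#..
.....
.....
.....
.#..#
....#
[6] #.###
..##.
.....
.....
.....
#....
..#.#
[7] #....
.##..
.....
.....
.....
.....
..#..
[8] ..#..
.#...
.....
.....
.....
.....
.....

1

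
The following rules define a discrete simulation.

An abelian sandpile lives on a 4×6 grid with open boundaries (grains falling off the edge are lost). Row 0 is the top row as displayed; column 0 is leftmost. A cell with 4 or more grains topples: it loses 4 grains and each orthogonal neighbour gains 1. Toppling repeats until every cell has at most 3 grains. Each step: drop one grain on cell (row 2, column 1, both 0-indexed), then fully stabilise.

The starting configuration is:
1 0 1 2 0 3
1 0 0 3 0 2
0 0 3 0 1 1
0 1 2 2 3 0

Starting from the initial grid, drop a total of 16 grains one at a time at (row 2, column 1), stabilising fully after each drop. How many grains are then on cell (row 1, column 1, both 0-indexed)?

1

k=0  1 0 1 2 0 3
1 0 0 3 0 2
0 0 3 0 1 1
0 1 2 2 3 0
k=1  1 0 1 2 0 3
1 0 0 3 0 2
0 1 3 0 1 1
0 1 2 2 3 0
k=2  1 0 1 2 0 3
1 0 0 3 0 2
0 2 3 0 1 1
0 1 2 2 3 0
k=3  1 0 1 2 0 3
1 0 0 3 0 2
0 3 3 0 1 1
0 1 2 2 3 0
k=4  1 0 1 2 0 3
1 1 1 3 0 2
1 1 0 1 1 1
0 2 3 2 3 0
k=5  1 0 1 2 0 3
1 1 1 3 0 2
1 2 0 1 1 1
0 2 3 2 3 0
k=6  1 0 1 2 0 3
1 1 1 3 0 2
1 3 0 1 1 1
0 2 3 2 3 0
k=7  1 0 1 2 0 3
1 2 1 3 0 2
2 0 1 1 1 1
0 3 3 2 3 0
k=8  1 0 1 2 0 3
1 2 1 3 0 2
2 1 1 1 1 1
0 3 3 2 3 0
k=9  1 0 1 2 0 3
1 2 1 3 0 2
2 2 1 1 1 1
0 3 3 2 3 0
k=10  1 0 1 2 0 3
1 2 1 3 0 2
2 3 1 1 1 1
0 3 3 2 3 0
k=11  1 0 1 2 0 3
1 3 1 3 0 2
3 1 3 1 1 1
1 1 0 3 3 0
k=12  1 0 1 2 0 3
1 3 1 3 0 2
3 2 3 1 1 1
1 1 0 3 3 0
k=13  1 0 1 2 0 3
1 3 1 3 0 2
3 3 3 1 1 1
1 1 0 3 3 0
k=14  1 1 1 2 0 3
3 0 3 3 0 2
0 3 0 2 1 1
2 2 1 3 3 0
k=15  1 1 1 2 0 3
3 1 3 3 0 2
1 0 1 2 1 1
2 3 1 3 3 0
k=16  1 1 1 2 0 3
3 1 3 3 0 2
1 1 1 2 1 1
2 3 1 3 3 0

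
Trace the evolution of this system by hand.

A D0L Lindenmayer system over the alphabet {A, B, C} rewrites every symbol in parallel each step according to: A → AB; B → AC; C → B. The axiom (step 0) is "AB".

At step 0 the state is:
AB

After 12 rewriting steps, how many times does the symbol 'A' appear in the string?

1145

step 0: AB
step 1: ABAC
step 2: ABACABB
step 3: ABACABBABACAC
step 4: ABACABBABACACABACABBABB
step 5: ABACABBABACACABACABBABBABACABBABACACABACAC
step 6: ABACABBABACACABACABBABBABACABBABACACABACACABACABBABACACABACABBABBABACABBABB
step 7: ABACABBABACACABACABBABBABACABBABACACABACACABACABBABACACABA…CABBABACACABACABBABBABACABBABACACABACACABACABBABACACABACAC  (len 136)
step 8: ABACABBABACACABACABBABBABACABBABACACABACACABACABBABACACABA…BACACABACABBABBABACABBABBABACABBABACACABACABBABBABACABBABB  (len 244)
step 9: ABACABBABACACABACABBABBABACABBABACACABACACABACABBABACACABA…CABBABACACABACABBABBABACABBABACACABACACABACABBABACACABACAC  (len 441)
step 10: ABACABBABACACABACABBABBABACABBABACACABACACABACABBABACACABA…BACACABACABBABBABACABBABBABACABBABACACABACABBABBABACABBABB  (len 793)
step 11: ABACABBABACACABACABBABBABACABBABACACABACACABACABBABACACABA…CABBABACACABACABBABBABACABBABACACABACACABACABBABACACABACAC  (len 1431)
step 12: ABACABBABACACABACABBABBABACABBABACACABACACABACABBABACACABA…BACACABACABBABBABACABBABBABACABBABACACABACABBABBABACABBABB  (len 2576)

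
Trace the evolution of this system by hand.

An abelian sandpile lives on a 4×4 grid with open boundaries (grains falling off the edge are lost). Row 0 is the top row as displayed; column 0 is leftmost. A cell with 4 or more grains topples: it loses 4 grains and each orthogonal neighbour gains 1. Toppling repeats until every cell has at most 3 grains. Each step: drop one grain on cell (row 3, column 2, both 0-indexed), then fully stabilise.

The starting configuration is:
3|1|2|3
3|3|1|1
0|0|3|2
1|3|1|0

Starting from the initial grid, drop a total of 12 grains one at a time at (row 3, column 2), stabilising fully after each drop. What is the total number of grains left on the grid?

0) 3|1|2|3
3|3|1|1
0|0|3|2
1|3|1|0
1) 3|1|2|3
3|3|1|1
0|0|3|2
1|3|2|0
2) 3|1|2|3
3|3|1|1
0|0|3|2
1|3|3|0
3) 3|1|2|3
3|3|2|1
0|2|0|3
2|0|2|1
4) 3|1|2|3
3|3|2|1
0|2|0|3
2|0|3|1
5) 3|1|2|3
3|3|2|1
0|2|1|3
2|1|0|2
6) 3|1|2|3
3|3|2|1
0|2|1|3
2|1|1|2
7) 3|1|2|3
3|3|2|1
0|2|1|3
2|1|2|2
8) 3|1|2|3
3|3|2|1
0|2|1|3
2|1|3|2
9) 3|1|2|3
3|3|2|1
0|2|2|3
2|2|0|3
10) 3|1|2|3
3|3|2|1
0|2|2|3
2|2|1|3
11) 3|1|2|3
3|3|2|1
0|2|2|3
2|2|2|3
12) 3|1|2|3
3|3|2|1
0|2|2|3
2|2|3|3

35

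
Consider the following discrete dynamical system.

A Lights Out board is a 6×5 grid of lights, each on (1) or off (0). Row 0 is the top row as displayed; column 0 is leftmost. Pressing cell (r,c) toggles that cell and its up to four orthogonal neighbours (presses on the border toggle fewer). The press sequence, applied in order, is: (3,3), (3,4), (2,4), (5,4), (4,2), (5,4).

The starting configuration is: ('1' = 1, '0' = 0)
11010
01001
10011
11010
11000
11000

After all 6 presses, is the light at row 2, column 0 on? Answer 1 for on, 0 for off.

1

t=0: 11010
01001
10011
11010
11000
11000
t=1: 11010
01001
10001
11101
11010
11000
t=2: 11010
01001
10000
11110
11011
11000
t=3: 11010
01000
10011
11111
11011
11000
t=4: 11010
01000
10011
11111
11010
11011
t=5: 11010
01000
10011
11011
10100
11111
t=6: 11010
01000
10011
11011
10101
11100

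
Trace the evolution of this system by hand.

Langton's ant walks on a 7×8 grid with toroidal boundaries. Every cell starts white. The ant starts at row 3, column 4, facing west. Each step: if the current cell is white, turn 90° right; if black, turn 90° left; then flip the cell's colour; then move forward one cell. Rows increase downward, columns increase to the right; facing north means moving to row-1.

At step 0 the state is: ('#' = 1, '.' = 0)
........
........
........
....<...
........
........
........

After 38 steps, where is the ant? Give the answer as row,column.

step 0: ........
........
........
....<...
........
........
........
step 1: ........
........
....^...
....#...
........
........
........
step 2: ........
........
....#>..
....#...
........
........
........
step 3: ........
........
....##..
....#v..
........
........
........
step 4: ........
........
....##..
....<#..
........
........
........
step 5: ........
........
....##..
.....#..
....v...
........
........
step 6: ........
........
....##..
.....#..
...<#...
........
........
step 7: ........
........
....##..
...^.#..
...##...
........
........
step 8: ........
........
....##..
...#>#..
...##...
........
........
step 9: ........
........
....##..
...###..
...#v...
........
........
step 10: ........
........
....##..
...###..
...#.>..
........
........
step 11: ........
........
....##..
...###..
...#.#..
.....v..
........
step 12: ........
........
....##..
...###..
...#.#..
....<#..
........
step 13: ........
........
....##..
...###..
...#^#..
....##..
........
step 14: ........
........
....##..
...###..
...##>..
....##..
........
step 15: ........
........
....##..
...##^..
...##...
....##..
........
step 16: ........
........
....##..
...#<...
...##...
....##..
........
step 17: ........
........
....##..
...#....
...#v...
....##..
........
step 18: ........
........
....##..
...#....
...#.>..
....##..
........
step 19: ........
........
....##..
...#....
...#.#..
....#v..
........
step 20: ........
........
....##..
...#....
...#.#..
....#.>.
........
step 21: ........
........
....##..
...#....
...#.#..
....#.#.
......v.
step 22: ........
........
....##..
...#....
...#.#..
....#.#.
.....<#.
step 23: ........
........
....##..
...#....
...#.#..
....#^#.
.....##.
step 24: ........
........
....##..
...#....
...#.#..
....##>.
.....##.
step 25: ........
........
....##..
...#....
...#.#^.
....##..
.....##.
step 26: ........
........
....##..
...#....
...#.##>
....##..
.....##.
step 27: ........
........
....##..
...#....
...#.###
....##.v
.....##.
step 28: ........
........
....##..
...#....
...#.###
....##<#
.....##.
step 29: ........
........
....##..
...#....
...#.#^#
....####
.....##.
step 30: ........
........
....##..
...#....
...#.<.#
....####
.....##.
step 31: ........
........
....##..
...#....
...#...#
....#v##
.....##.
step 32: ........
........
....##..
...#....
...#...#
....#.>#
.....##.
step 33: ........
........
....##..
...#....
...#..^#
....#..#
.....##.
step 34: ........
........
....##..
...#....
...#..#>
....#..#
.....##.
step 35: ........
........
....##..
...#...^
...#..#.
....#..#
.....##.
step 36: ........
........
....##..
>..#...#
...#..#.
....#..#
.....##.
step 37: ........
........
....##..
#..#...#
v..#..#.
....#..#
.....##.
step 38: ........
........
....##..
#..#...#
#..#..#<
....#..#
.....##.

4,7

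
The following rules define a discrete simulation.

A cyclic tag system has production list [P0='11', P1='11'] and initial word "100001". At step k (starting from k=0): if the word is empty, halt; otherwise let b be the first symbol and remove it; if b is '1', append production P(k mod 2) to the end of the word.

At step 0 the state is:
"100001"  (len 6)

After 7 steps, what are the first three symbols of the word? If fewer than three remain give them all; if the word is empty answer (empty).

[0] "100001"  (len 6)
[1] "0000111"  (len 7)
[2] "000111"  (len 6)
[3] "00111"  (len 5)
[4] "0111"  (len 4)
[5] "111"  (len 3)
[6] "1111"  (len 4)
[7] "11111"  (len 5)

111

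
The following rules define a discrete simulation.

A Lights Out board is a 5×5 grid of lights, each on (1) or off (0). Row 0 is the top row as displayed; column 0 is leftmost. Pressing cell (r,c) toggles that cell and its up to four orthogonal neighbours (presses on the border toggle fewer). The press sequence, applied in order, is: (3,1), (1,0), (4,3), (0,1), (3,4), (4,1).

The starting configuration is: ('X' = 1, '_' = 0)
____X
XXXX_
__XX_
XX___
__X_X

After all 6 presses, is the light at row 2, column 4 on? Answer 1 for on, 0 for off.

1

t=0: ____X
XXXX_
__XX_
XX___
__X_X
t=1: ____X
XXXX_
_XXX_
__X__
_XX_X
t=2: X___X
__XX_
XXXX_
__X__
_XX_X
t=3: X___X
__XX_
XXXX_
__XX_
_X_X_
t=4: _XX_X
_XXX_
XXXX_
__XX_
_X_X_
t=5: _XX_X
_XXX_
XXXXX
__X_X
_X_XX
t=6: _XX_X
_XXX_
XXXXX
_XX_X
X_XXX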